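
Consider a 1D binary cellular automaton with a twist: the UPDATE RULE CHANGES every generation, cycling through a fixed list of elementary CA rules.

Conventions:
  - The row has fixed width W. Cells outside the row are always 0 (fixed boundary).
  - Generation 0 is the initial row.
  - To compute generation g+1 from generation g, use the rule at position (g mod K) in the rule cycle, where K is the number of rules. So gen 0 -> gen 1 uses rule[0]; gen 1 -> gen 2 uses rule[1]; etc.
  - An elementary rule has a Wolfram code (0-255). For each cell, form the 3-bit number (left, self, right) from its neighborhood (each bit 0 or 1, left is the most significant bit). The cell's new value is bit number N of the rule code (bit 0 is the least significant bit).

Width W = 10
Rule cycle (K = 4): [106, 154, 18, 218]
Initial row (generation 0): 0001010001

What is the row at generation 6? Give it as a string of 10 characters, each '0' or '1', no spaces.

Gen 0: 0001010001
Gen 1 (rule 106): 0010100010
Gen 2 (rule 154): 0100010101
Gen 3 (rule 18): 1010100000
Gen 4 (rule 218): 0000010000
Gen 5 (rule 106): 0000100000
Gen 6 (rule 154): 0001010000

Answer: 0001010000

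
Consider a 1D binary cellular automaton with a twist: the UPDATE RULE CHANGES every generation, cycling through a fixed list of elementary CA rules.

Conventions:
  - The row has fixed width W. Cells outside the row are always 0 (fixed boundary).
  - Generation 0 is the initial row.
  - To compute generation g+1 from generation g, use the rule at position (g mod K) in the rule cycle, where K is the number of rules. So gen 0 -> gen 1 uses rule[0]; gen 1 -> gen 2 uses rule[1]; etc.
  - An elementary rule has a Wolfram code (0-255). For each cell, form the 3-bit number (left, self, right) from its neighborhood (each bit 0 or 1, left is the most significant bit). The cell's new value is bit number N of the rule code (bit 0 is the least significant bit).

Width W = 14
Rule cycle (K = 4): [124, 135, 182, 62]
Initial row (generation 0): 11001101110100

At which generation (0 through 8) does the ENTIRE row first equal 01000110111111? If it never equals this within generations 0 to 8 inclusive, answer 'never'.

Answer: never

Derivation:
Gen 0: 11001101110100
Gen 1 (rule 124): 11101111011110
Gen 2 (rule 135): 01000110001100
Gen 3 (rule 182): 11101001010010
Gen 4 (rule 62): 10011111111111
Gen 5 (rule 124): 11010000000001
Gen 6 (rule 135): 00010111111111
Gen 7 (rule 182): 00111011111110
Gen 8 (rule 62): 01100110000001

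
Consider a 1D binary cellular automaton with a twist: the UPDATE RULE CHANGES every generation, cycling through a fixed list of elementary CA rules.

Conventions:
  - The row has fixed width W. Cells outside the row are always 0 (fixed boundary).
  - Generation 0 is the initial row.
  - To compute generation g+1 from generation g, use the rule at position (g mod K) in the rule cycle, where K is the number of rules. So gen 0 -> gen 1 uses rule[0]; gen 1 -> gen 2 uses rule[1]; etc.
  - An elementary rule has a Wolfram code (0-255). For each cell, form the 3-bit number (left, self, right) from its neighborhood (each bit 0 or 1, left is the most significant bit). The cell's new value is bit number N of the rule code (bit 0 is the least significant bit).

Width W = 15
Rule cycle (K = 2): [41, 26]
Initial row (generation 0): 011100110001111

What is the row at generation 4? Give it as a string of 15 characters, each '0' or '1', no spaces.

Answer: 101001101101010

Derivation:
Gen 0: 011100110001111
Gen 1 (rule 41): 010000100101000
Gen 2 (rule 26): 101001011000100
Gen 3 (rule 41): 010000110010001
Gen 4 (rule 26): 101001101101010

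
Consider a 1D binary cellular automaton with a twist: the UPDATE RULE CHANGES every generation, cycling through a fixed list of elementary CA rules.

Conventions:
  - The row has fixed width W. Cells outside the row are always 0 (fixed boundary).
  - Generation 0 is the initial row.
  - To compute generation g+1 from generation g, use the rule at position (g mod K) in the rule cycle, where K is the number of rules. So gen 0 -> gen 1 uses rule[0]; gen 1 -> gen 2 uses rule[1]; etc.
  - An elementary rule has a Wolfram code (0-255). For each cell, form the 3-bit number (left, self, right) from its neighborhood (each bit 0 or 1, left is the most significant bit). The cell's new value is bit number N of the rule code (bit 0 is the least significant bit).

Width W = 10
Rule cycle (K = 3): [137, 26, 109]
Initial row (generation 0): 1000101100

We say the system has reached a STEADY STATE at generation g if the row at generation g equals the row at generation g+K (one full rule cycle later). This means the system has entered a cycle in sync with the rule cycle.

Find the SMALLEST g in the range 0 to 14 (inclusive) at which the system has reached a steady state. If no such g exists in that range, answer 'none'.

Gen 0: 1000101100
Gen 1 (rule 137): 0010001001
Gen 2 (rule 26): 0101010110
Gen 3 (rule 109): 0111111110
Gen 4 (rule 137): 0111111100
Gen 5 (rule 26): 1100000010
Gen 6 (rule 109): 1101111010
Gen 7 (rule 137): 1001110000
Gen 8 (rule 26): 0111001000
Gen 9 (rule 109): 0101001011
Gen 10 (rule 137): 0000000010
Gen 11 (rule 26): 0000000101
Gen 12 (rule 109): 1111110111
Gen 13 (rule 137): 1111100110
Gen 14 (rule 26): 1000011101
Gen 15 (rule 109): 1011010111
Gen 16 (rule 137): 0010000110
Gen 17 (rule 26): 0101001101

Answer: none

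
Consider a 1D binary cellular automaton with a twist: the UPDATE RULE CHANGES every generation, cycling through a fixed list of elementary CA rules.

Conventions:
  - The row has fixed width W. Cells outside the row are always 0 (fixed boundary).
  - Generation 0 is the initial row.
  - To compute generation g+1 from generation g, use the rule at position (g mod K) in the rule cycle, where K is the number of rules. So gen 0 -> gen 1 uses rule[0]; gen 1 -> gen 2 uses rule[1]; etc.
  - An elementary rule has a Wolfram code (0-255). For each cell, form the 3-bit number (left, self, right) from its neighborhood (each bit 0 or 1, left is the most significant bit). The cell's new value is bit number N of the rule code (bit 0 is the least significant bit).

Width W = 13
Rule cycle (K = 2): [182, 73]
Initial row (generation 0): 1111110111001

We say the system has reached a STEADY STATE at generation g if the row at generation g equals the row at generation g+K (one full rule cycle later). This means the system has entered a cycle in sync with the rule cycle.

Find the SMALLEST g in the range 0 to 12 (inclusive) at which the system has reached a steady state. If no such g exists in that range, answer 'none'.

Gen 0: 1111110111001
Gen 1 (rule 182): 0111101010111
Gen 2 (rule 73): 0100100000101
Gen 3 (rule 182): 1111110001111
Gen 4 (rule 73): 1000010101001
Gen 5 (rule 182): 1100111111111
Gen 6 (rule 73): 1100100000001
Gen 7 (rule 182): 0011110000011
Gen 8 (rule 73): 1010010111011
Gen 9 (rule 182): 1111111010100
Gen 10 (rule 73): 1000001000001
Gen 11 (rule 182): 1100011100011
Gen 12 (rule 73): 1101010101011
Gen 13 (rule 182): 0011111111100
Gen 14 (rule 73): 1010000000101

Answer: none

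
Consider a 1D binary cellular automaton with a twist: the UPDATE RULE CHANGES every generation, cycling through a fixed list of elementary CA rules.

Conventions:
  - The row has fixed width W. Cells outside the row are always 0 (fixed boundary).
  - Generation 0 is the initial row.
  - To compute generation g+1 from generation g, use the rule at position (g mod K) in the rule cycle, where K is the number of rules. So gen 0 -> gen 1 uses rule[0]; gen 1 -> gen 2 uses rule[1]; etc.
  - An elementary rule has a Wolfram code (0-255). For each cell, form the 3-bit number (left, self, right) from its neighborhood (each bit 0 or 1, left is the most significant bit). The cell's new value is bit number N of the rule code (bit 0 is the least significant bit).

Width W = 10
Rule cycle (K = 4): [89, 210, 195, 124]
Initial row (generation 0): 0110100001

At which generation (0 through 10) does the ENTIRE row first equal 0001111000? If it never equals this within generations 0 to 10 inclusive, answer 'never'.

Gen 0: 0110100001
Gen 1 (rule 89): 0110011100
Gen 2 (rule 210): 1011101110
Gen 3 (rule 195): 0001100110
Gen 4 (rule 124): 0001110111
Gen 5 (rule 89): 1101010101
Gen 6 (rule 210): 0100000000
Gen 7 (rule 195): 1001111111
Gen 8 (rule 124): 1101000001
Gen 9 (rule 89): 1100111100
Gen 10 (rule 210): 0111011110

Answer: never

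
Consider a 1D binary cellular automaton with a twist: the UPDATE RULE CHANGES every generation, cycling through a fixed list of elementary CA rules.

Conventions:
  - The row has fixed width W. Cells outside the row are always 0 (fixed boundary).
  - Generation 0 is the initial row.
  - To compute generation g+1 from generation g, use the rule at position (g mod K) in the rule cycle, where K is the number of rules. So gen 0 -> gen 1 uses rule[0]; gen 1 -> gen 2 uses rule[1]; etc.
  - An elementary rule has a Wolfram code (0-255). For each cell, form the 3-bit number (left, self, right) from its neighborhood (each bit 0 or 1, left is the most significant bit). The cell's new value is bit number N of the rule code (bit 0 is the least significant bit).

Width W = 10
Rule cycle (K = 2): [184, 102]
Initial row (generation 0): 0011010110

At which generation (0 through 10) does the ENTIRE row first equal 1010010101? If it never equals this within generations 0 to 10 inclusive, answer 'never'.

Gen 0: 0011010110
Gen 1 (rule 184): 0010101101
Gen 2 (rule 102): 0111110111
Gen 3 (rule 184): 0111101110
Gen 4 (rule 102): 1000110010
Gen 5 (rule 184): 0100101001
Gen 6 (rule 102): 1101111011
Gen 7 (rule 184): 1011110110
Gen 8 (rule 102): 1100011010
Gen 9 (rule 184): 1010010101
Gen 10 (rule 102): 1110111111

Answer: 9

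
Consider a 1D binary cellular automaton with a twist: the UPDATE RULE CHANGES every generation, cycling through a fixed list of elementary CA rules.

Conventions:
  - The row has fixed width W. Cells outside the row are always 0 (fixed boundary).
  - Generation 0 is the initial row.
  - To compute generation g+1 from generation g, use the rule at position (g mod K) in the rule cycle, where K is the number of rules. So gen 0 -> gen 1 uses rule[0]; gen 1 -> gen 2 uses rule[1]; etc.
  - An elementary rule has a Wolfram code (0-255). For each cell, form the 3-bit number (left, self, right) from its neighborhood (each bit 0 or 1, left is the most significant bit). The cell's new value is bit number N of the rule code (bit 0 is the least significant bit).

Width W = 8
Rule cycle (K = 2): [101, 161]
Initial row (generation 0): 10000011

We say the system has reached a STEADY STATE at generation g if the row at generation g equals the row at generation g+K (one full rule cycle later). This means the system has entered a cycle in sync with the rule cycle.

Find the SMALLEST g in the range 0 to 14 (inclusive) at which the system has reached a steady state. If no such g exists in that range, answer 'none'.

Gen 0: 10000011
Gen 1 (rule 101): 10111001
Gen 2 (rule 161): 01010000
Gen 3 (rule 101): 01110111
Gen 4 (rule 161): 00101010
Gen 5 (rule 101): 10111110
Gen 6 (rule 161): 01011100
Gen 7 (rule 101): 01100101
Gen 8 (rule 161): 00000010
Gen 9 (rule 101): 11111010
Gen 10 (rule 161): 01110100
Gen 11 (rule 101): 00011101
Gen 12 (rule 161): 11001010
Gen 13 (rule 101): 01001110
Gen 14 (rule 161): 00000100
Gen 15 (rule 101): 11110101
Gen 16 (rule 161): 01101010

Answer: none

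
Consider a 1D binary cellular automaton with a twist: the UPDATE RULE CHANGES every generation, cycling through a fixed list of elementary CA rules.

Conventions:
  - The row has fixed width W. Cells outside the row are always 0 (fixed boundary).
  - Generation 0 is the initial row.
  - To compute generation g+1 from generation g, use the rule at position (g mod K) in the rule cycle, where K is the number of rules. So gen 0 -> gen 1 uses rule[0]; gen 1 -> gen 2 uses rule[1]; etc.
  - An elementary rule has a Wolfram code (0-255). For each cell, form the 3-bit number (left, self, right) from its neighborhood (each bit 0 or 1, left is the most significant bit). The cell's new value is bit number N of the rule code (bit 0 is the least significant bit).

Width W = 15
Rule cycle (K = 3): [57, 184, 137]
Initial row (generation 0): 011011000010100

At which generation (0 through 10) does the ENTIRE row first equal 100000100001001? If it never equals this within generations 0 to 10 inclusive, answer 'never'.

Gen 0: 011011000010100
Gen 1 (rule 57): 010110111001011
Gen 2 (rule 184): 001101110100110
Gen 3 (rule 137): 101001100000100
Gen 4 (rule 57): 010101011110011
Gen 5 (rule 184): 001010111101010
Gen 6 (rule 137): 100000111000000
Gen 7 (rule 57): 011110100111111
Gen 8 (rule 184): 011101010111110
Gen 9 (rule 137): 011000000111100
Gen 10 (rule 57): 010111110100011

Answer: never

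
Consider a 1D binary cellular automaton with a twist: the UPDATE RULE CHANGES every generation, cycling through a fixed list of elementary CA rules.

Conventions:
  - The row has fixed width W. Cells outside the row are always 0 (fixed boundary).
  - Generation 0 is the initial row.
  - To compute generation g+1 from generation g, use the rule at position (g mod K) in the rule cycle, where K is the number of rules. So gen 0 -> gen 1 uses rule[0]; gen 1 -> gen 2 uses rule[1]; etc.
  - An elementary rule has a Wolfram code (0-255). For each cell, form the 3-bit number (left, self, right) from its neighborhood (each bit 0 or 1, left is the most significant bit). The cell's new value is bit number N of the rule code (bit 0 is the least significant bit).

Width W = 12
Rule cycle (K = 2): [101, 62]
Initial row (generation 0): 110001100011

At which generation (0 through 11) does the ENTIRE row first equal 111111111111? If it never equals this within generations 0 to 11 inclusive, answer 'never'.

Gen 0: 110001100011
Gen 1 (rule 101): 010100101001
Gen 2 (rule 62): 111111111111
Gen 3 (rule 101): 000000000001
Gen 4 (rule 62): 000000000011
Gen 5 (rule 101): 111111111001
Gen 6 (rule 62): 100000000111
Gen 7 (rule 101): 101111110001
Gen 8 (rule 62): 111000001011
Gen 9 (rule 101): 001011101101
Gen 10 (rule 62): 011110011011
Gen 11 (rule 101): 000010001101

Answer: 2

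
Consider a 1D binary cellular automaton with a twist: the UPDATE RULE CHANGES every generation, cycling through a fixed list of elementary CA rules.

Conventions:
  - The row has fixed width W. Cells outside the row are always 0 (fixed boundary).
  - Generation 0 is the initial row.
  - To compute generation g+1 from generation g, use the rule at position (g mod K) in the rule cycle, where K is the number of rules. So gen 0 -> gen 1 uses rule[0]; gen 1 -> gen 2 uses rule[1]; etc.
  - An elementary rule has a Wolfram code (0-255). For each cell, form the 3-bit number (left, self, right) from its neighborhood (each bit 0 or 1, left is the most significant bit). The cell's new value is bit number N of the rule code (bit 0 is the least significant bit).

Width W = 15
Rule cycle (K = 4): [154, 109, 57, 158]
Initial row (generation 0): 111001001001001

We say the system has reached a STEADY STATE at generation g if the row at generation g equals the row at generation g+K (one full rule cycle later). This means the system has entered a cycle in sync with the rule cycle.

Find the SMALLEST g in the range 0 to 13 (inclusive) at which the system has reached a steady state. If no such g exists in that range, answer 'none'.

Gen 0: 111001001001001
Gen 1 (rule 154): 110110110110110
Gen 2 (rule 109): 111111111111110
Gen 3 (rule 57): 100000000000001
Gen 4 (rule 158): 110000000000011
Gen 5 (rule 154): 101000000000110
Gen 6 (rule 109): 111011111110110
Gen 7 (rule 57): 100110000001101
Gen 8 (rule 158): 111101000011001
Gen 9 (rule 154): 111000100110110
Gen 10 (rule 109): 101010100111110
Gen 11 (rule 57): 010101010100001
Gen 12 (rule 158): 110101010110011
Gen 13 (rule 154): 100000000101110
Gen 14 (rule 109): 101111110111010
Gen 15 (rule 57): 011000001100101
Gen 16 (rule 158): 110100011011101
Gen 17 (rule 154): 100010110011000

Answer: none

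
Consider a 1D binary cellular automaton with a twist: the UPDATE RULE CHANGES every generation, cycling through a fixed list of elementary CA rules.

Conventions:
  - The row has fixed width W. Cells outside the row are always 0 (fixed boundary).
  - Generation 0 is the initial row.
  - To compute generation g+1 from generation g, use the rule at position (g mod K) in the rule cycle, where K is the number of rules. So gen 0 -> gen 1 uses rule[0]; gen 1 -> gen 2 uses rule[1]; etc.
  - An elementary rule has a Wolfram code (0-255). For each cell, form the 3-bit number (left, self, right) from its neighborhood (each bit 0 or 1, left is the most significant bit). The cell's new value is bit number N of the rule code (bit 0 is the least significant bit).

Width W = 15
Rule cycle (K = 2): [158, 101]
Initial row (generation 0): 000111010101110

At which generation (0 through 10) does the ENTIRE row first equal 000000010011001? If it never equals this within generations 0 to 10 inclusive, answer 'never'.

Answer: 10

Derivation:
Gen 0: 000111010101110
Gen 1 (rule 158): 001110010101101
Gen 2 (rule 101): 100010011110111
Gen 3 (rule 158): 110111111100110
Gen 4 (rule 101): 011000000100010
Gen 5 (rule 158): 110100001110111
Gen 6 (rule 101): 011101100011001
Gen 7 (rule 158): 111001010110111
Gen 8 (rule 101): 001001111011001
Gen 9 (rule 158): 011111110010111
Gen 10 (rule 101): 000000010011001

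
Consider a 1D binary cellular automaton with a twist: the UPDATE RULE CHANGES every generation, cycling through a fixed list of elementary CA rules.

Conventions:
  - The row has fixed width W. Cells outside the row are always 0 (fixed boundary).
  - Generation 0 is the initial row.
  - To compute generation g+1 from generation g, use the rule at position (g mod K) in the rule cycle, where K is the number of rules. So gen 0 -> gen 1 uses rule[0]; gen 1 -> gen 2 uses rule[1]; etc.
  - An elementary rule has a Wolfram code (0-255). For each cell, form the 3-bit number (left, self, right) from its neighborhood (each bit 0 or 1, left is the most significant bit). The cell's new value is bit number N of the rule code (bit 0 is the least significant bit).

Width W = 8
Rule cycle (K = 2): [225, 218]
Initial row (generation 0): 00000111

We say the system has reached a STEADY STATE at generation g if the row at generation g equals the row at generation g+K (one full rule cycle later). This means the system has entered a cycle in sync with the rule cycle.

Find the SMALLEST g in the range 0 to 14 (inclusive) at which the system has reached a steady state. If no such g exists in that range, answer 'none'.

Answer: 2

Derivation:
Gen 0: 00000111
Gen 1 (rule 225): 11110011
Gen 2 (rule 218): 11111111
Gen 3 (rule 225): 01111111
Gen 4 (rule 218): 11111111
Gen 5 (rule 225): 01111111
Gen 6 (rule 218): 11111111
Gen 7 (rule 225): 01111111
Gen 8 (rule 218): 11111111
Gen 9 (rule 225): 01111111
Gen 10 (rule 218): 11111111
Gen 11 (rule 225): 01111111
Gen 12 (rule 218): 11111111
Gen 13 (rule 225): 01111111
Gen 14 (rule 218): 11111111
Gen 15 (rule 225): 01111111
Gen 16 (rule 218): 11111111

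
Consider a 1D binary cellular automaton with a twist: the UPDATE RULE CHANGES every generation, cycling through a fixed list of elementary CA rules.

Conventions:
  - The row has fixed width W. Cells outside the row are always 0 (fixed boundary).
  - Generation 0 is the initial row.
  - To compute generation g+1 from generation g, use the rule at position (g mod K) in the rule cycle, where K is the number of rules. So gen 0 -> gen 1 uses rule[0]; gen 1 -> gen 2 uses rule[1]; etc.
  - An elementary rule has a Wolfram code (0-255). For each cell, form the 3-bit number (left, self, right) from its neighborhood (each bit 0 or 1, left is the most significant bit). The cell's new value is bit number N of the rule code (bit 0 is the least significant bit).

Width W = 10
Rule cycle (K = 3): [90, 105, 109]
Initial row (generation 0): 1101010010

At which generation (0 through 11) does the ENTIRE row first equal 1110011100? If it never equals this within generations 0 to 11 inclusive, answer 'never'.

Gen 0: 1101010010
Gen 1 (rule 90): 1100001101
Gen 2 (rule 105): 1101101110
Gen 3 (rule 109): 1111111010
Gen 4 (rule 90): 1000001001
Gen 5 (rule 105): 0011100000
Gen 6 (rule 109): 1010101111
Gen 7 (rule 90): 0000001001
Gen 8 (rule 105): 1111100000
Gen 9 (rule 109): 1000101111
Gen 10 (rule 90): 0101001001
Gen 11 (rule 105): 0010000000

Answer: never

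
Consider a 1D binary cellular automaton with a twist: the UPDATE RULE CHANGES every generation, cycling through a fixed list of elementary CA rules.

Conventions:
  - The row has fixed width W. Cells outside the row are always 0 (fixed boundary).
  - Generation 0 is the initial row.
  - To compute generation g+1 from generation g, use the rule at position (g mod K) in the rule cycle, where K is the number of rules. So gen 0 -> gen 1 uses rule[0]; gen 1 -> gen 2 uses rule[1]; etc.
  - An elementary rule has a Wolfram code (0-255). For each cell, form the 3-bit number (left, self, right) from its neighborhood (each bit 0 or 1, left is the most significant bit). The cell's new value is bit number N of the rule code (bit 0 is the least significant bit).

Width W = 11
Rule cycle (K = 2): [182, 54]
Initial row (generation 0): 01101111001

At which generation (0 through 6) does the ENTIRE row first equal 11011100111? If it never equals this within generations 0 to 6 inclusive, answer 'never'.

Answer: 5

Derivation:
Gen 0: 01101111001
Gen 1 (rule 182): 10010110111
Gen 2 (rule 54): 11111001000
Gen 3 (rule 182): 01110111100
Gen 4 (rule 54): 10001000010
Gen 5 (rule 182): 11011100111
Gen 6 (rule 54): 00100011000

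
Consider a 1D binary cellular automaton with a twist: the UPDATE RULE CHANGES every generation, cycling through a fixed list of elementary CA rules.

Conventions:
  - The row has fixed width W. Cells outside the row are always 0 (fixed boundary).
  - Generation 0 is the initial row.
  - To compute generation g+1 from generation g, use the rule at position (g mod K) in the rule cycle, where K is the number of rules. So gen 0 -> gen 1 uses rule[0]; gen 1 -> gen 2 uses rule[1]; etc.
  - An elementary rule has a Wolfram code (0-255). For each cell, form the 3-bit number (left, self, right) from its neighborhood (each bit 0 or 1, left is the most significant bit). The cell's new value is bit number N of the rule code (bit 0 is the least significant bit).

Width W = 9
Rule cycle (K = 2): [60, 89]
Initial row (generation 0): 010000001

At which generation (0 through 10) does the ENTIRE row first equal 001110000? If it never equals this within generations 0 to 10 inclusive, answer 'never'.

Gen 0: 010000001
Gen 1 (rule 60): 011000001
Gen 2 (rule 89): 011111100
Gen 3 (rule 60): 010000010
Gen 4 (rule 89): 001111001
Gen 5 (rule 60): 001000101
Gen 6 (rule 89): 100110000
Gen 7 (rule 60): 110101000
Gen 8 (rule 89): 110000111
Gen 9 (rule 60): 101000100
Gen 10 (rule 89): 000110011

Answer: never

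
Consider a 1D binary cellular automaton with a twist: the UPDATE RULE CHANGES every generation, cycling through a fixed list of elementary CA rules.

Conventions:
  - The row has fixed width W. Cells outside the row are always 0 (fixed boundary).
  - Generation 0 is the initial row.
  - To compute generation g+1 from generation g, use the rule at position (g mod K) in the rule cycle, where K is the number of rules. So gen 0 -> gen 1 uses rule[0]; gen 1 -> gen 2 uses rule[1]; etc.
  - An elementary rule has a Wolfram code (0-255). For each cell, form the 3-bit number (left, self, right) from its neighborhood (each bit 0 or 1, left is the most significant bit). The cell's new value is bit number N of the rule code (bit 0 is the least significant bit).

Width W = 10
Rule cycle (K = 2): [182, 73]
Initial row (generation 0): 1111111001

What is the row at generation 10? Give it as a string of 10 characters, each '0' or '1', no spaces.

Gen 0: 1111111001
Gen 1 (rule 182): 0111110111
Gen 2 (rule 73): 0100010101
Gen 3 (rule 182): 1110111111
Gen 4 (rule 73): 1010100001
Gen 5 (rule 182): 1111110011
Gen 6 (rule 73): 1000010011
Gen 7 (rule 182): 1100111100
Gen 8 (rule 73): 1100100101
Gen 9 (rule 182): 0011111111
Gen 10 (rule 73): 1010000001

Answer: 1010000001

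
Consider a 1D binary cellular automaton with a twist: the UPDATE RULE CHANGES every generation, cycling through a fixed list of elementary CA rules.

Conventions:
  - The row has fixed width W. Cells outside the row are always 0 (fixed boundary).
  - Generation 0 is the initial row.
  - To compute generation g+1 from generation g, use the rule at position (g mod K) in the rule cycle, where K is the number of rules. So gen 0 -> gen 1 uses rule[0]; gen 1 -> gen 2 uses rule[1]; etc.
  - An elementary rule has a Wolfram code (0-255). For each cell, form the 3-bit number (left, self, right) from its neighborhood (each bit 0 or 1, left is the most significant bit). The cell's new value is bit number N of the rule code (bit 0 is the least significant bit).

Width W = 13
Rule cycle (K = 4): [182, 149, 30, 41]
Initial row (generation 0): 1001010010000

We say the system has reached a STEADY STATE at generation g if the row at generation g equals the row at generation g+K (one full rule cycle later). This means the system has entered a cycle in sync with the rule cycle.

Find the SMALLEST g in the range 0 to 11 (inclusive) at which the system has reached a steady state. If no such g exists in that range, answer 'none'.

Gen 0: 1001010010000
Gen 1 (rule 182): 1111111111000
Gen 2 (rule 149): 0111111110111
Gen 3 (rule 30): 1100000000100
Gen 4 (rule 41): 1001111110001
Gen 5 (rule 182): 1110111101011
Gen 6 (rule 149): 0100011001000
Gen 7 (rule 30): 1110110111100
Gen 8 (rule 41): 1001101100001
Gen 9 (rule 182): 1110010010011
Gen 10 (rule 149): 0101011011000
Gen 11 (rule 30): 1101010010100
Gen 12 (rule 41): 1010100001001
Gen 13 (rule 182): 1111110011111
Gen 14 (rule 149): 0111101001110
Gen 15 (rule 30): 1100001111001

Answer: none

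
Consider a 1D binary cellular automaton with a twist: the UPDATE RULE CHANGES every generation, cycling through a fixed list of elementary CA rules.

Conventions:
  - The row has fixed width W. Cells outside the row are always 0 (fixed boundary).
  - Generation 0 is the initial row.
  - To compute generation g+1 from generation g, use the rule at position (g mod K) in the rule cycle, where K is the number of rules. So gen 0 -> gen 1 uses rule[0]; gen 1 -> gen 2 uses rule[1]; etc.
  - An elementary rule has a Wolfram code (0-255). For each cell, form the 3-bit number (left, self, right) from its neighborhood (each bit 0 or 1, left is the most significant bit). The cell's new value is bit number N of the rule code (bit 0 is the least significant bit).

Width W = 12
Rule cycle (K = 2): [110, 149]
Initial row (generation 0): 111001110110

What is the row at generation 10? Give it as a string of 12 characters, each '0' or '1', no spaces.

Answer: 001100100001

Derivation:
Gen 0: 111001110110
Gen 1 (rule 110): 101011011110
Gen 2 (rule 149): 101000001101
Gen 3 (rule 110): 111000011111
Gen 4 (rule 149): 010111001110
Gen 5 (rule 110): 111101011010
Gen 6 (rule 149): 011001000011
Gen 7 (rule 110): 111011000111
Gen 8 (rule 149): 010000110010
Gen 9 (rule 110): 110001110110
Gen 10 (rule 149): 001100100001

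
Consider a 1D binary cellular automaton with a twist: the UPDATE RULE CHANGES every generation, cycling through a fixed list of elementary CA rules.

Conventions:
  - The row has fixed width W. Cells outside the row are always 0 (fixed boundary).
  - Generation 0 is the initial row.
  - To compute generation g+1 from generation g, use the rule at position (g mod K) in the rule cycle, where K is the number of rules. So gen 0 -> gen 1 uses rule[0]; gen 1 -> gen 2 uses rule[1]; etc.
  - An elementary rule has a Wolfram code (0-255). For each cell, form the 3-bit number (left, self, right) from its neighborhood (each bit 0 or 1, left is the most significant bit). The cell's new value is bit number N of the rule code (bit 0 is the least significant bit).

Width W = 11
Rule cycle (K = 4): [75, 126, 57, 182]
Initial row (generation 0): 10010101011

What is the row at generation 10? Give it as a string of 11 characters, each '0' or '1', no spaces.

Answer: 11111111111

Derivation:
Gen 0: 10010101011
Gen 1 (rule 75): 00100000011
Gen 2 (rule 126): 01110000111
Gen 3 (rule 57): 01001110100
Gen 4 (rule 182): 11110101110
Gen 5 (rule 75): 10010001010
Gen 6 (rule 126): 11111011111
Gen 7 (rule 57): 10000110000
Gen 8 (rule 182): 11001001000
Gen 9 (rule 75): 11010010011
Gen 10 (rule 126): 11111111111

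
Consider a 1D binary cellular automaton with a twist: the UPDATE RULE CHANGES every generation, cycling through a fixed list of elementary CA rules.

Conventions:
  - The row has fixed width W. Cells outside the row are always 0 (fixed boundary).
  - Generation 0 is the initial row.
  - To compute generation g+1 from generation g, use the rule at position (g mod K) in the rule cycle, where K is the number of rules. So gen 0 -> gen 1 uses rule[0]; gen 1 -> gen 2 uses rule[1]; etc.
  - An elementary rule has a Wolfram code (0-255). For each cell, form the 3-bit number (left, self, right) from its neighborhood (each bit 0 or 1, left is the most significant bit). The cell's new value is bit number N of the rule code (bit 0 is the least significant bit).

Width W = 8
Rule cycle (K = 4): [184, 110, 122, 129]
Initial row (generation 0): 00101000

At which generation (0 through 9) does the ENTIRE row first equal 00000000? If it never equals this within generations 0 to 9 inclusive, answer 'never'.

Gen 0: 00101000
Gen 1 (rule 184): 00010100
Gen 2 (rule 110): 00111100
Gen 3 (rule 122): 01100110
Gen 4 (rule 129): 00000000
Gen 5 (rule 184): 00000000
Gen 6 (rule 110): 00000000
Gen 7 (rule 122): 00000000
Gen 8 (rule 129): 11111111
Gen 9 (rule 184): 11111110

Answer: 4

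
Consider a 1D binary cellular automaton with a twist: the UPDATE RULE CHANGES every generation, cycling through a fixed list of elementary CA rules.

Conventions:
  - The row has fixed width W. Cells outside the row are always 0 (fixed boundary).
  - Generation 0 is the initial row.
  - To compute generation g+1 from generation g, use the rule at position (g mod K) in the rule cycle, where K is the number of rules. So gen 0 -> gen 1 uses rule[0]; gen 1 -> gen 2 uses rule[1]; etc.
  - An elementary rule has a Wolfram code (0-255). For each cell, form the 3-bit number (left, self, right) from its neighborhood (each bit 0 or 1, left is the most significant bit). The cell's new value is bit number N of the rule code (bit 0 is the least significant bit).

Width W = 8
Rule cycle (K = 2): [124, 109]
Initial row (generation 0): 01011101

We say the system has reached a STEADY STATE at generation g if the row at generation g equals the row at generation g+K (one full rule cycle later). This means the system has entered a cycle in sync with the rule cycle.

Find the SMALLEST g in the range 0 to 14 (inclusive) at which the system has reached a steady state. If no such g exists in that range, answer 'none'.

Answer: 0

Derivation:
Gen 0: 01011101
Gen 1 (rule 124): 01110111
Gen 2 (rule 109): 01011101
Gen 3 (rule 124): 01110111
Gen 4 (rule 109): 01011101
Gen 5 (rule 124): 01110111
Gen 6 (rule 109): 01011101
Gen 7 (rule 124): 01110111
Gen 8 (rule 109): 01011101
Gen 9 (rule 124): 01110111
Gen 10 (rule 109): 01011101
Gen 11 (rule 124): 01110111
Gen 12 (rule 109): 01011101
Gen 13 (rule 124): 01110111
Gen 14 (rule 109): 01011101
Gen 15 (rule 124): 01110111
Gen 16 (rule 109): 01011101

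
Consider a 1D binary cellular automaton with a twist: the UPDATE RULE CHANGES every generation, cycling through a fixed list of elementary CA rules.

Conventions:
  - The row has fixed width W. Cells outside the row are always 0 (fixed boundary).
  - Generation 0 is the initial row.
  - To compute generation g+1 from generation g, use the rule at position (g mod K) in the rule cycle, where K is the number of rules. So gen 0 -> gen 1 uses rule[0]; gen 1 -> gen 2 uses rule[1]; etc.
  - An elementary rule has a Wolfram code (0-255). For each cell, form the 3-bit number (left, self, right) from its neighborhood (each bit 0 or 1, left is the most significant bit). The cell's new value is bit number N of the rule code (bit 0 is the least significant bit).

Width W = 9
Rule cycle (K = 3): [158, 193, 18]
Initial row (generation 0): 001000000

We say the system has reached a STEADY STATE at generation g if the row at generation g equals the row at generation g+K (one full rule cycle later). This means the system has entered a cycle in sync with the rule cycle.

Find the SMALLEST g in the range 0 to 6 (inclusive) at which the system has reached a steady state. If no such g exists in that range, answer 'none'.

Gen 0: 001000000
Gen 1 (rule 158): 011100000
Gen 2 (rule 193): 001101111
Gen 3 (rule 18): 010000000
Gen 4 (rule 158): 111000000
Gen 5 (rule 193): 011011111
Gen 6 (rule 18): 100000000
Gen 7 (rule 158): 110000000
Gen 8 (rule 193): 010111111
Gen 9 (rule 18): 100000000

Answer: 6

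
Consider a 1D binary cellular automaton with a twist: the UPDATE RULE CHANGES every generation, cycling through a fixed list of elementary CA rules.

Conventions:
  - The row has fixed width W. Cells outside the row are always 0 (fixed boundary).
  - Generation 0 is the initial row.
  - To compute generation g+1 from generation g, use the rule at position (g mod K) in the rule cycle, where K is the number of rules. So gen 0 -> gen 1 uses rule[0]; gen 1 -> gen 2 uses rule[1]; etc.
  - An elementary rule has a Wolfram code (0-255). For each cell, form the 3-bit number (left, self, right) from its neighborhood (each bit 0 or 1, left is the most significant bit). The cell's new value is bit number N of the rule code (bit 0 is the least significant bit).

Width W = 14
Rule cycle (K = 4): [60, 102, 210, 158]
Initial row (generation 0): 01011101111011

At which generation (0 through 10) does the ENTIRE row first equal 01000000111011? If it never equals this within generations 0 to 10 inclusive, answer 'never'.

Gen 0: 01011101111011
Gen 1 (rule 60): 01110011000110
Gen 2 (rule 102): 10010101001010
Gen 3 (rule 210): 01100000110001
Gen 4 (rule 158): 11010001101011
Gen 5 (rule 60): 10111001011110
Gen 6 (rule 102): 11001011100010
Gen 7 (rule 210): 01110001110101
Gen 8 (rule 158): 11101011100101
Gen 9 (rule 60): 10011110010111
Gen 10 (rule 102): 10100010111001

Answer: never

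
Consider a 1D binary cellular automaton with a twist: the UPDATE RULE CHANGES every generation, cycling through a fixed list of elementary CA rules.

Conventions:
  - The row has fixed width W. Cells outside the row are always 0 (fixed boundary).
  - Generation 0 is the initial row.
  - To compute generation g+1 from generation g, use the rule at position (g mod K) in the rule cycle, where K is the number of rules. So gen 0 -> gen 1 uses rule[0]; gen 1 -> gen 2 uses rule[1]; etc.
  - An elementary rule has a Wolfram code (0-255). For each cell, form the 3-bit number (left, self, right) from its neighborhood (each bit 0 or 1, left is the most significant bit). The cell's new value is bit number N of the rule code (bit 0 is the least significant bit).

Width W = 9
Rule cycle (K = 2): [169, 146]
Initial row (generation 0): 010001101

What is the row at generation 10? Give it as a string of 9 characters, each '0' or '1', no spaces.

Gen 0: 010001101
Gen 1 (rule 169): 000101010
Gen 2 (rule 146): 001000001
Gen 3 (rule 169): 100011100
Gen 4 (rule 146): 010101010
Gen 5 (rule 169): 001010100
Gen 6 (rule 146): 010000010
Gen 7 (rule 169): 000111000
Gen 8 (rule 146): 001010100
Gen 9 (rule 169): 100101001
Gen 10 (rule 146): 011000110

Answer: 011000110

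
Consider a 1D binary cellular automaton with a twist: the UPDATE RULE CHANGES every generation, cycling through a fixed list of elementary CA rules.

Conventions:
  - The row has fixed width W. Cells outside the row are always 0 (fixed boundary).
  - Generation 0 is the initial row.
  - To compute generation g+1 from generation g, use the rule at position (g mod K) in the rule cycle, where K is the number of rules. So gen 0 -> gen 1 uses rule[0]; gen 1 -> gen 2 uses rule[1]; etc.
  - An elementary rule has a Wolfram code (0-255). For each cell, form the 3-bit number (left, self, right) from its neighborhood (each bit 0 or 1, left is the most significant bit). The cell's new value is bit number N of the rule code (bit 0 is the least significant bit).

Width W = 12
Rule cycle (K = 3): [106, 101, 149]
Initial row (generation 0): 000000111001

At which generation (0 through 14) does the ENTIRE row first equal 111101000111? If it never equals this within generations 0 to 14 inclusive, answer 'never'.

Answer: 7

Derivation:
Gen 0: 000000111001
Gen 1 (rule 106): 000001101010
Gen 2 (rule 101): 111100111110
Gen 3 (rule 149): 011010011101
Gen 4 (rule 106): 111100110110
Gen 5 (rule 101): 000100011010
Gen 6 (rule 149): 110111000011
Gen 7 (rule 106): 111101000111
Gen 8 (rule 101): 000111010001
Gen 9 (rule 149): 110010011101
Gen 10 (rule 106): 110100110110
Gen 11 (rule 101): 011100011010
Gen 12 (rule 149): 001011000011
Gen 13 (rule 106): 010111000111
Gen 14 (rule 101): 011001010001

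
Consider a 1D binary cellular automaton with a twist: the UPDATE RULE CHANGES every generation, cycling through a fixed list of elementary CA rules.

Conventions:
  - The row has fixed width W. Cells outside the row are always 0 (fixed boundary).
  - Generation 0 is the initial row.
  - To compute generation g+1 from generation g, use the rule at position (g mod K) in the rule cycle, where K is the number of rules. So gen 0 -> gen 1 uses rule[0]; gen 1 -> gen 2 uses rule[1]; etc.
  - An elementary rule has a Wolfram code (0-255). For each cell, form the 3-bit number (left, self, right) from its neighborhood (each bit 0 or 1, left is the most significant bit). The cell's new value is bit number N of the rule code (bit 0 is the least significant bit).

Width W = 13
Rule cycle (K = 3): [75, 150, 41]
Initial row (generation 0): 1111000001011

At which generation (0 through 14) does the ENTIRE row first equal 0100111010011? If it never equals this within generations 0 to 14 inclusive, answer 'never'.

Gen 0: 1111000001011
Gen 1 (rule 75): 1001011110011
Gen 2 (rule 150): 1111001101100
Gen 3 (rule 41): 1000001011001
Gen 4 (rule 75): 0011110011010
Gen 5 (rule 150): 0101101100011
Gen 6 (rule 41): 0011011001010
Gen 7 (rule 75): 1111011010000
Gen 8 (rule 150): 0110000011000
Gen 9 (rule 41): 0100111010011
Gen 10 (rule 75): 1001101000111
Gen 11 (rule 150): 1110001101010
Gen 12 (rule 41): 1000101010100
Gen 13 (rule 75): 0011000000001
Gen 14 (rule 150): 0100100000011

Answer: 9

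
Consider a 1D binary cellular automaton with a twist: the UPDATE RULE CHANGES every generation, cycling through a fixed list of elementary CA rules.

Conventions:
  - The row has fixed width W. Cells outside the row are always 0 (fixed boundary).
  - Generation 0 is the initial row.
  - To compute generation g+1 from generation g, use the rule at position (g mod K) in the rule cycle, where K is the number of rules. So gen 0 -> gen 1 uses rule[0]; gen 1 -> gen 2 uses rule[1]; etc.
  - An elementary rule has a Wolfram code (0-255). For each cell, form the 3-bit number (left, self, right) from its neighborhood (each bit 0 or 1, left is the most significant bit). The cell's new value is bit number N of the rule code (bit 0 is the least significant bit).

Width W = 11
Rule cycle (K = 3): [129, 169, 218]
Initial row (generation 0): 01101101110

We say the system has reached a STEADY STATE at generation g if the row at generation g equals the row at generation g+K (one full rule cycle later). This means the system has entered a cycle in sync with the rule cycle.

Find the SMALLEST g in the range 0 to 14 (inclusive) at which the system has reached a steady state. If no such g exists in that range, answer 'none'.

Gen 0: 01101101110
Gen 1 (rule 129): 00000000100
Gen 2 (rule 169): 11111110001
Gen 3 (rule 218): 11111111010
Gen 4 (rule 129): 01111110000
Gen 5 (rule 169): 01111100111
Gen 6 (rule 218): 11111111111
Gen 7 (rule 129): 01111111110
Gen 8 (rule 169): 01111111100
Gen 9 (rule 218): 11111111110
Gen 10 (rule 129): 01111111100
Gen 11 (rule 169): 01111111001
Gen 12 (rule 218): 11111111110
Gen 13 (rule 129): 01111111100
Gen 14 (rule 169): 01111111001
Gen 15 (rule 218): 11111111110
Gen 16 (rule 129): 01111111100
Gen 17 (rule 169): 01111111001

Answer: 9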